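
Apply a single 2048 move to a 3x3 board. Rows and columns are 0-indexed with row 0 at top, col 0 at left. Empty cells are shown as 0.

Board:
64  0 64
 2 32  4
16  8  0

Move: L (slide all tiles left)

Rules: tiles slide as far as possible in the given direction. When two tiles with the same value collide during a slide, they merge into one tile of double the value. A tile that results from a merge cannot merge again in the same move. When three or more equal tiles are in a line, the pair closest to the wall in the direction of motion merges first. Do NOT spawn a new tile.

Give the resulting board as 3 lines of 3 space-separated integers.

Slide left:
row 0: [64, 0, 64] -> [128, 0, 0]
row 1: [2, 32, 4] -> [2, 32, 4]
row 2: [16, 8, 0] -> [16, 8, 0]

Answer: 128   0   0
  2  32   4
 16   8   0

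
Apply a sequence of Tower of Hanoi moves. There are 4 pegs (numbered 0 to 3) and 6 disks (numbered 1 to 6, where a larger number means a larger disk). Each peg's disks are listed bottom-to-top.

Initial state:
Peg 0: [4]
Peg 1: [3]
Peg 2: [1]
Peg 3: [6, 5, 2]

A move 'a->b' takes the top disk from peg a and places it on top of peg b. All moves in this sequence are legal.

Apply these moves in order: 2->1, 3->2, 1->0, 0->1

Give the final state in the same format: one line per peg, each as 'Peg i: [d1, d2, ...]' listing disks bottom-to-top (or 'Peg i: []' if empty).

Answer: Peg 0: [4]
Peg 1: [3, 1]
Peg 2: [2]
Peg 3: [6, 5]

Derivation:
After move 1 (2->1):
Peg 0: [4]
Peg 1: [3, 1]
Peg 2: []
Peg 3: [6, 5, 2]

After move 2 (3->2):
Peg 0: [4]
Peg 1: [3, 1]
Peg 2: [2]
Peg 3: [6, 5]

After move 3 (1->0):
Peg 0: [4, 1]
Peg 1: [3]
Peg 2: [2]
Peg 3: [6, 5]

After move 4 (0->1):
Peg 0: [4]
Peg 1: [3, 1]
Peg 2: [2]
Peg 3: [6, 5]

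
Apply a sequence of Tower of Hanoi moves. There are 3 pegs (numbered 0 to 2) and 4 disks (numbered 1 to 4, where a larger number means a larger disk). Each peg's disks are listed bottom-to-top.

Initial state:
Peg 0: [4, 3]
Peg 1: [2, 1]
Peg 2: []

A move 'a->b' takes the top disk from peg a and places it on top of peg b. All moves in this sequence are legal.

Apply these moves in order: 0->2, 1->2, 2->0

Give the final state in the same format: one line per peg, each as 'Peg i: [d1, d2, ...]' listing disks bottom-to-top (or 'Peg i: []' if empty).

Answer: Peg 0: [4, 1]
Peg 1: [2]
Peg 2: [3]

Derivation:
After move 1 (0->2):
Peg 0: [4]
Peg 1: [2, 1]
Peg 2: [3]

After move 2 (1->2):
Peg 0: [4]
Peg 1: [2]
Peg 2: [3, 1]

After move 3 (2->0):
Peg 0: [4, 1]
Peg 1: [2]
Peg 2: [3]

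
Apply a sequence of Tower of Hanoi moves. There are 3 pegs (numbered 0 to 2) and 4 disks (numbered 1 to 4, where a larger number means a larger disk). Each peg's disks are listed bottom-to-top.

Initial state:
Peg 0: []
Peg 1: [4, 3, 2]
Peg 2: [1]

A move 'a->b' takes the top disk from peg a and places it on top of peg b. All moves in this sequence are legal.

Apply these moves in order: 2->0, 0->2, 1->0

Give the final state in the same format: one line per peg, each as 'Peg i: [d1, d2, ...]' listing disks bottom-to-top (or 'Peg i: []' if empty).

After move 1 (2->0):
Peg 0: [1]
Peg 1: [4, 3, 2]
Peg 2: []

After move 2 (0->2):
Peg 0: []
Peg 1: [4, 3, 2]
Peg 2: [1]

After move 3 (1->0):
Peg 0: [2]
Peg 1: [4, 3]
Peg 2: [1]

Answer: Peg 0: [2]
Peg 1: [4, 3]
Peg 2: [1]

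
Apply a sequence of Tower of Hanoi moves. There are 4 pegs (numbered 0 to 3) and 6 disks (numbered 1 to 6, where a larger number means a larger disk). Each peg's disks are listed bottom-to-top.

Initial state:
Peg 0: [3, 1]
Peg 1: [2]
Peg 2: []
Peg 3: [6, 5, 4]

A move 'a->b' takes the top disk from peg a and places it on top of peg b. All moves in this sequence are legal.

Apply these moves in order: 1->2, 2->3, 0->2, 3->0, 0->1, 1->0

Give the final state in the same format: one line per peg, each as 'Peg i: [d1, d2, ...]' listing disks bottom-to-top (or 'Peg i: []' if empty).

After move 1 (1->2):
Peg 0: [3, 1]
Peg 1: []
Peg 2: [2]
Peg 3: [6, 5, 4]

After move 2 (2->3):
Peg 0: [3, 1]
Peg 1: []
Peg 2: []
Peg 3: [6, 5, 4, 2]

After move 3 (0->2):
Peg 0: [3]
Peg 1: []
Peg 2: [1]
Peg 3: [6, 5, 4, 2]

After move 4 (3->0):
Peg 0: [3, 2]
Peg 1: []
Peg 2: [1]
Peg 3: [6, 5, 4]

After move 5 (0->1):
Peg 0: [3]
Peg 1: [2]
Peg 2: [1]
Peg 3: [6, 5, 4]

After move 6 (1->0):
Peg 0: [3, 2]
Peg 1: []
Peg 2: [1]
Peg 3: [6, 5, 4]

Answer: Peg 0: [3, 2]
Peg 1: []
Peg 2: [1]
Peg 3: [6, 5, 4]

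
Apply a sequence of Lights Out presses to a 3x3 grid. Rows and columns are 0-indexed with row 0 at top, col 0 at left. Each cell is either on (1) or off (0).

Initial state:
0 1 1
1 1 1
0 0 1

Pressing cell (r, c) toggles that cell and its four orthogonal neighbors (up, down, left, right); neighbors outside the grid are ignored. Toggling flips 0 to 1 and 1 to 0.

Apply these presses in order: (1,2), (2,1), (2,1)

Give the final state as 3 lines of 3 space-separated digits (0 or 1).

After press 1 at (1,2):
0 1 0
1 0 0
0 0 0

After press 2 at (2,1):
0 1 0
1 1 0
1 1 1

After press 3 at (2,1):
0 1 0
1 0 0
0 0 0

Answer: 0 1 0
1 0 0
0 0 0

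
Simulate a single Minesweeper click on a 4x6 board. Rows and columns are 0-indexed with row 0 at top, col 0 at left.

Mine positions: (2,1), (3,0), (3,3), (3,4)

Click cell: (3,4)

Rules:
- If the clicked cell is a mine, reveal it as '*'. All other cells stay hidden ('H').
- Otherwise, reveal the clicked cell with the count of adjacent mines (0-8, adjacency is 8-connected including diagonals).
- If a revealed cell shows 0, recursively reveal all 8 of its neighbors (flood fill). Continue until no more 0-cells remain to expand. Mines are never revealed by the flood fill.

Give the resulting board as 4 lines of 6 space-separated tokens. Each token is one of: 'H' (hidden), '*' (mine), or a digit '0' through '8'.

H H H H H H
H H H H H H
H H H H H H
H H H H * H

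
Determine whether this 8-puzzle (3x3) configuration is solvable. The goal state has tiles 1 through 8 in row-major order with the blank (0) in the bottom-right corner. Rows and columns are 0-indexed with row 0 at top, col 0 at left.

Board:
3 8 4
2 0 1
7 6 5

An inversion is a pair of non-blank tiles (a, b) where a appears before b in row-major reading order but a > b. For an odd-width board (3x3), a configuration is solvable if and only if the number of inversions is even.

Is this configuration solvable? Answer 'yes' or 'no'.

Answer: yes

Derivation:
Inversions (pairs i<j in row-major order where tile[i] > tile[j] > 0): 14
14 is even, so the puzzle is solvable.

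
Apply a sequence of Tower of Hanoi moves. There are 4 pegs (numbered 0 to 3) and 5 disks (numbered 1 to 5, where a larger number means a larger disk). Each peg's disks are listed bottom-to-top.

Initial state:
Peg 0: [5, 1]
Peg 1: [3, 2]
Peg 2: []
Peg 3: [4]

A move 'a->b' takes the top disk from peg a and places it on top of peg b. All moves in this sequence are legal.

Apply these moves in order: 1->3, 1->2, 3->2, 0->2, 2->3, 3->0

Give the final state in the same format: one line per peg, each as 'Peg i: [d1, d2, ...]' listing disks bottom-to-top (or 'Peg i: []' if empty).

After move 1 (1->3):
Peg 0: [5, 1]
Peg 1: [3]
Peg 2: []
Peg 3: [4, 2]

After move 2 (1->2):
Peg 0: [5, 1]
Peg 1: []
Peg 2: [3]
Peg 3: [4, 2]

After move 3 (3->2):
Peg 0: [5, 1]
Peg 1: []
Peg 2: [3, 2]
Peg 3: [4]

After move 4 (0->2):
Peg 0: [5]
Peg 1: []
Peg 2: [3, 2, 1]
Peg 3: [4]

After move 5 (2->3):
Peg 0: [5]
Peg 1: []
Peg 2: [3, 2]
Peg 3: [4, 1]

After move 6 (3->0):
Peg 0: [5, 1]
Peg 1: []
Peg 2: [3, 2]
Peg 3: [4]

Answer: Peg 0: [5, 1]
Peg 1: []
Peg 2: [3, 2]
Peg 3: [4]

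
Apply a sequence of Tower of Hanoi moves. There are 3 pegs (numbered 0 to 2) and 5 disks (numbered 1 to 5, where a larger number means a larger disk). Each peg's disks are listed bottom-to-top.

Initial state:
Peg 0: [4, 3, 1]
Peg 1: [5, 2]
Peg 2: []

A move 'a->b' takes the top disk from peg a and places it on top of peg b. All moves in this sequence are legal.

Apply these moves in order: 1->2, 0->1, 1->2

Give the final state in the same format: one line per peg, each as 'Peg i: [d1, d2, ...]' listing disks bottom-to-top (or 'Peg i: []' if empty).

After move 1 (1->2):
Peg 0: [4, 3, 1]
Peg 1: [5]
Peg 2: [2]

After move 2 (0->1):
Peg 0: [4, 3]
Peg 1: [5, 1]
Peg 2: [2]

After move 3 (1->2):
Peg 0: [4, 3]
Peg 1: [5]
Peg 2: [2, 1]

Answer: Peg 0: [4, 3]
Peg 1: [5]
Peg 2: [2, 1]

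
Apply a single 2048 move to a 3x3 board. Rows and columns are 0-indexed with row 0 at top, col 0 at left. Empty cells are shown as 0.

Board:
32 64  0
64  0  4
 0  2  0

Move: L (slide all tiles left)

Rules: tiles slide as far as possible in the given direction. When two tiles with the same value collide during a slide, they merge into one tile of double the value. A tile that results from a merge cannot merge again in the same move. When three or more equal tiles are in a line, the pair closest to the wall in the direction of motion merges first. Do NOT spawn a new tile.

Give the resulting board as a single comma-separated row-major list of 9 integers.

Answer: 32, 64, 0, 64, 4, 0, 2, 0, 0

Derivation:
Slide left:
row 0: [32, 64, 0] -> [32, 64, 0]
row 1: [64, 0, 4] -> [64, 4, 0]
row 2: [0, 2, 0] -> [2, 0, 0]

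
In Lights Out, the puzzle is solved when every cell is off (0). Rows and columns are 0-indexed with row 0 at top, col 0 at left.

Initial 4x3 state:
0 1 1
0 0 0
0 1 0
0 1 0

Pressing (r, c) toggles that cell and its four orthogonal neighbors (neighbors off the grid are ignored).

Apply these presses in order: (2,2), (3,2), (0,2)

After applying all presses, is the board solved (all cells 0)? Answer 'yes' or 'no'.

Answer: yes

Derivation:
After press 1 at (2,2):
0 1 1
0 0 1
0 0 1
0 1 1

After press 2 at (3,2):
0 1 1
0 0 1
0 0 0
0 0 0

After press 3 at (0,2):
0 0 0
0 0 0
0 0 0
0 0 0

Lights still on: 0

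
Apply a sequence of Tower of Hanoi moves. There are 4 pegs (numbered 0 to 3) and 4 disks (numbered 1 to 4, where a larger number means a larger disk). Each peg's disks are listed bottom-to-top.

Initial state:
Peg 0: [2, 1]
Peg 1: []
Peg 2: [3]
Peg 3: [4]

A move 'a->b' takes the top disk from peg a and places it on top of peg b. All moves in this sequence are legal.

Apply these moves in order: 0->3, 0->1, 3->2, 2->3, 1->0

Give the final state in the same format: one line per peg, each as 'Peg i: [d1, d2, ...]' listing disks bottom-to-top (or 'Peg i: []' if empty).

Answer: Peg 0: [2]
Peg 1: []
Peg 2: [3]
Peg 3: [4, 1]

Derivation:
After move 1 (0->3):
Peg 0: [2]
Peg 1: []
Peg 2: [3]
Peg 3: [4, 1]

After move 2 (0->1):
Peg 0: []
Peg 1: [2]
Peg 2: [3]
Peg 3: [4, 1]

After move 3 (3->2):
Peg 0: []
Peg 1: [2]
Peg 2: [3, 1]
Peg 3: [4]

After move 4 (2->3):
Peg 0: []
Peg 1: [2]
Peg 2: [3]
Peg 3: [4, 1]

After move 5 (1->0):
Peg 0: [2]
Peg 1: []
Peg 2: [3]
Peg 3: [4, 1]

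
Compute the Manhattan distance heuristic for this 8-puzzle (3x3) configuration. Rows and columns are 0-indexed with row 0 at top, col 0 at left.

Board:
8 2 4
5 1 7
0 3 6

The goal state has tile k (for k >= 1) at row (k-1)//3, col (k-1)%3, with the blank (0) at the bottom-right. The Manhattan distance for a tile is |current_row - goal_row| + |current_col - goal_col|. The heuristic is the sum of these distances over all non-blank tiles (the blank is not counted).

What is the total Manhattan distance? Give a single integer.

Answer: 16

Derivation:
Tile 8: at (0,0), goal (2,1), distance |0-2|+|0-1| = 3
Tile 2: at (0,1), goal (0,1), distance |0-0|+|1-1| = 0
Tile 4: at (0,2), goal (1,0), distance |0-1|+|2-0| = 3
Tile 5: at (1,0), goal (1,1), distance |1-1|+|0-1| = 1
Tile 1: at (1,1), goal (0,0), distance |1-0|+|1-0| = 2
Tile 7: at (1,2), goal (2,0), distance |1-2|+|2-0| = 3
Tile 3: at (2,1), goal (0,2), distance |2-0|+|1-2| = 3
Tile 6: at (2,2), goal (1,2), distance |2-1|+|2-2| = 1
Sum: 3 + 0 + 3 + 1 + 2 + 3 + 3 + 1 = 16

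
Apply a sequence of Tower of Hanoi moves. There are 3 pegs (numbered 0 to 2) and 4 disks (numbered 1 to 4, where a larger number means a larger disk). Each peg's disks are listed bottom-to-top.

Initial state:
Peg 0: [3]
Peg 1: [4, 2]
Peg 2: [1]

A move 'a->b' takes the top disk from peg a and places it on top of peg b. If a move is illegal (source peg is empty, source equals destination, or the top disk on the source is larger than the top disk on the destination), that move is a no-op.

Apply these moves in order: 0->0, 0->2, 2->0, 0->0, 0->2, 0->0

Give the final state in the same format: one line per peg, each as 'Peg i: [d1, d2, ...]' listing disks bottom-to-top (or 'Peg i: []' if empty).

Answer: Peg 0: [3]
Peg 1: [4, 2]
Peg 2: [1]

Derivation:
After move 1 (0->0):
Peg 0: [3]
Peg 1: [4, 2]
Peg 2: [1]

After move 2 (0->2):
Peg 0: [3]
Peg 1: [4, 2]
Peg 2: [1]

After move 3 (2->0):
Peg 0: [3, 1]
Peg 1: [4, 2]
Peg 2: []

After move 4 (0->0):
Peg 0: [3, 1]
Peg 1: [4, 2]
Peg 2: []

After move 5 (0->2):
Peg 0: [3]
Peg 1: [4, 2]
Peg 2: [1]

After move 6 (0->0):
Peg 0: [3]
Peg 1: [4, 2]
Peg 2: [1]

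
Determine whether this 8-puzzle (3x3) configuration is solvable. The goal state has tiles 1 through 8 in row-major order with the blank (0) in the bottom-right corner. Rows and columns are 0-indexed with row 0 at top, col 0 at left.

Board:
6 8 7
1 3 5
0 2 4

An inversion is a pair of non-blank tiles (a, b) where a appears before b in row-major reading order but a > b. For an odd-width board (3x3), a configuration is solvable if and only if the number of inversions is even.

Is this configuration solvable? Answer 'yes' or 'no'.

Inversions (pairs i<j in row-major order where tile[i] > tile[j] > 0): 19
19 is odd, so the puzzle is not solvable.

Answer: no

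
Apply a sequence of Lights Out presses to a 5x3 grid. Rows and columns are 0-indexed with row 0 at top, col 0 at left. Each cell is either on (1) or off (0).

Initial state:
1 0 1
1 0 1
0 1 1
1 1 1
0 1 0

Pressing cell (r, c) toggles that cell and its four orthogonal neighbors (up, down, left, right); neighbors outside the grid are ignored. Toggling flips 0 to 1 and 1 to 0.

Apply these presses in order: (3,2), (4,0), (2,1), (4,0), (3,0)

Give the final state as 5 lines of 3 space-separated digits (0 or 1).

Answer: 1 0 1
1 1 1
0 0 1
0 0 0
1 1 1

Derivation:
After press 1 at (3,2):
1 0 1
1 0 1
0 1 0
1 0 0
0 1 1

After press 2 at (4,0):
1 0 1
1 0 1
0 1 0
0 0 0
1 0 1

After press 3 at (2,1):
1 0 1
1 1 1
1 0 1
0 1 0
1 0 1

After press 4 at (4,0):
1 0 1
1 1 1
1 0 1
1 1 0
0 1 1

After press 5 at (3,0):
1 0 1
1 1 1
0 0 1
0 0 0
1 1 1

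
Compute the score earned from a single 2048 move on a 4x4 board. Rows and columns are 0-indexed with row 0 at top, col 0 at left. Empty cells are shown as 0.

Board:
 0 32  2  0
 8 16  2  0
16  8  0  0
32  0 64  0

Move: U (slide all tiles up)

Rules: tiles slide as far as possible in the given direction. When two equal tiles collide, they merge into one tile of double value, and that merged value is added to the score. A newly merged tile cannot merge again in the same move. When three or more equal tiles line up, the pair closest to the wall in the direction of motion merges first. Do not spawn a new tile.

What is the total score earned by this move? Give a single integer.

Slide up:
col 0: [0, 8, 16, 32] -> [8, 16, 32, 0]  score +0 (running 0)
col 1: [32, 16, 8, 0] -> [32, 16, 8, 0]  score +0 (running 0)
col 2: [2, 2, 0, 64] -> [4, 64, 0, 0]  score +4 (running 4)
col 3: [0, 0, 0, 0] -> [0, 0, 0, 0]  score +0 (running 4)
Board after move:
 8 32  4  0
16 16 64  0
32  8  0  0
 0  0  0  0

Answer: 4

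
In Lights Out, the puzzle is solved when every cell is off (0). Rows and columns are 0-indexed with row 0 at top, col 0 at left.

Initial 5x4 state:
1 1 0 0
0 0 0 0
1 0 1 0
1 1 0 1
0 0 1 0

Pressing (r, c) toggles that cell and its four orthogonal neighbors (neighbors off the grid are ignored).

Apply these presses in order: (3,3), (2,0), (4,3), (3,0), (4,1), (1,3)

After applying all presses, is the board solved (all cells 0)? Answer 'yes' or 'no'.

After press 1 at (3,3):
1 1 0 0
0 0 0 0
1 0 1 1
1 1 1 0
0 0 1 1

After press 2 at (2,0):
1 1 0 0
1 0 0 0
0 1 1 1
0 1 1 0
0 0 1 1

After press 3 at (4,3):
1 1 0 0
1 0 0 0
0 1 1 1
0 1 1 1
0 0 0 0

After press 4 at (3,0):
1 1 0 0
1 0 0 0
1 1 1 1
1 0 1 1
1 0 0 0

After press 5 at (4,1):
1 1 0 0
1 0 0 0
1 1 1 1
1 1 1 1
0 1 1 0

After press 6 at (1,3):
1 1 0 1
1 0 1 1
1 1 1 0
1 1 1 1
0 1 1 0

Lights still on: 15

Answer: no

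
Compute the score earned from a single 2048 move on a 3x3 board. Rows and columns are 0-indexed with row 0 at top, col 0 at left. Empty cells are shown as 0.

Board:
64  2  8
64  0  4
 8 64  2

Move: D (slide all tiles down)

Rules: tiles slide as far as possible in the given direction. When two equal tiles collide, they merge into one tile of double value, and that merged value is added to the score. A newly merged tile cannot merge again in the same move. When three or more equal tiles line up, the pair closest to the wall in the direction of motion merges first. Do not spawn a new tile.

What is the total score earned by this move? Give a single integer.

Answer: 128

Derivation:
Slide down:
col 0: [64, 64, 8] -> [0, 128, 8]  score +128 (running 128)
col 1: [2, 0, 64] -> [0, 2, 64]  score +0 (running 128)
col 2: [8, 4, 2] -> [8, 4, 2]  score +0 (running 128)
Board after move:
  0   0   8
128   2   4
  8  64   2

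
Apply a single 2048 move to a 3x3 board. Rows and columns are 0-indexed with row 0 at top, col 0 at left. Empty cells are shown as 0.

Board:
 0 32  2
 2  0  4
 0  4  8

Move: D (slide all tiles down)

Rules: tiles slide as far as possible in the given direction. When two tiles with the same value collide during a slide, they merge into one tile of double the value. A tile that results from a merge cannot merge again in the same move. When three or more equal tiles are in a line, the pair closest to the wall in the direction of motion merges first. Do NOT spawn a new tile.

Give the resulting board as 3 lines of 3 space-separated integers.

Slide down:
col 0: [0, 2, 0] -> [0, 0, 2]
col 1: [32, 0, 4] -> [0, 32, 4]
col 2: [2, 4, 8] -> [2, 4, 8]

Answer:  0  0  2
 0 32  4
 2  4  8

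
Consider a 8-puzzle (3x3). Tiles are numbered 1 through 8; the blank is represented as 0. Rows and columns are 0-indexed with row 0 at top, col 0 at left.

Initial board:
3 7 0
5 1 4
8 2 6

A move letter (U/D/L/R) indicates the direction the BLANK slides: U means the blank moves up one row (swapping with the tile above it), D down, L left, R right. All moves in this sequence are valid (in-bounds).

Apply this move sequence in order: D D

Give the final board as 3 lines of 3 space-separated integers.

Answer: 3 7 4
5 1 6
8 2 0

Derivation:
After move 1 (D):
3 7 4
5 1 0
8 2 6

After move 2 (D):
3 7 4
5 1 6
8 2 0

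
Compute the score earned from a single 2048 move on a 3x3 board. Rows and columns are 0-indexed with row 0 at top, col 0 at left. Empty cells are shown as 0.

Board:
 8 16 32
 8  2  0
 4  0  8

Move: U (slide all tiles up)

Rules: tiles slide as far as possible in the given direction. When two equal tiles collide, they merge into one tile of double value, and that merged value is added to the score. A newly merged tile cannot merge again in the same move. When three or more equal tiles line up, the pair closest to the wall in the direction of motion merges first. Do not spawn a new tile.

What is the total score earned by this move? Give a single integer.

Answer: 16

Derivation:
Slide up:
col 0: [8, 8, 4] -> [16, 4, 0]  score +16 (running 16)
col 1: [16, 2, 0] -> [16, 2, 0]  score +0 (running 16)
col 2: [32, 0, 8] -> [32, 8, 0]  score +0 (running 16)
Board after move:
16 16 32
 4  2  8
 0  0  0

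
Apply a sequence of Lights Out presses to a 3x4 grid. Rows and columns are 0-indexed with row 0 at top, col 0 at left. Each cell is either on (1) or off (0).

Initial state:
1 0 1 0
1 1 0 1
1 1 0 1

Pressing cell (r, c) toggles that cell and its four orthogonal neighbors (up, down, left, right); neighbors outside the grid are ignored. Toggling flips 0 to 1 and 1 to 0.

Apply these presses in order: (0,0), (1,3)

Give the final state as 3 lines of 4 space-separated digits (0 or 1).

After press 1 at (0,0):
0 1 1 0
0 1 0 1
1 1 0 1

After press 2 at (1,3):
0 1 1 1
0 1 1 0
1 1 0 0

Answer: 0 1 1 1
0 1 1 0
1 1 0 0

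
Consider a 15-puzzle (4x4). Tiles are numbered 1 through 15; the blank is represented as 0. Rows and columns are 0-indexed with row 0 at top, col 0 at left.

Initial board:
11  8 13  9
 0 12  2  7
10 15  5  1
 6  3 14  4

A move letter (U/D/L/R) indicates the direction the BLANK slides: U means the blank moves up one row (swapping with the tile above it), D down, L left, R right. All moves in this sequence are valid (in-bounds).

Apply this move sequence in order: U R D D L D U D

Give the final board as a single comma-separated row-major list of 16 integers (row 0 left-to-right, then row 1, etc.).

Answer: 8, 12, 13, 9, 11, 15, 2, 7, 6, 10, 5, 1, 0, 3, 14, 4

Derivation:
After move 1 (U):
 0  8 13  9
11 12  2  7
10 15  5  1
 6  3 14  4

After move 2 (R):
 8  0 13  9
11 12  2  7
10 15  5  1
 6  3 14  4

After move 3 (D):
 8 12 13  9
11  0  2  7
10 15  5  1
 6  3 14  4

After move 4 (D):
 8 12 13  9
11 15  2  7
10  0  5  1
 6  3 14  4

After move 5 (L):
 8 12 13  9
11 15  2  7
 0 10  5  1
 6  3 14  4

After move 6 (D):
 8 12 13  9
11 15  2  7
 6 10  5  1
 0  3 14  4

After move 7 (U):
 8 12 13  9
11 15  2  7
 0 10  5  1
 6  3 14  4

After move 8 (D):
 8 12 13  9
11 15  2  7
 6 10  5  1
 0  3 14  4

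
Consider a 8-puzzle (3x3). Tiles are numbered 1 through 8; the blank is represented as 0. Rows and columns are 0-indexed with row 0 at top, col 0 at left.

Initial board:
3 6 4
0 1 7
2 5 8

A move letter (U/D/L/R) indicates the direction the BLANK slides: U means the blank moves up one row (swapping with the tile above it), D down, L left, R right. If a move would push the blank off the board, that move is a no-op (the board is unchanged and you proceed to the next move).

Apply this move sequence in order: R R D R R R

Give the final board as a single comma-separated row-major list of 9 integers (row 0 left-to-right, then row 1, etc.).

Answer: 3, 6, 4, 1, 7, 8, 2, 5, 0

Derivation:
After move 1 (R):
3 6 4
1 0 7
2 5 8

After move 2 (R):
3 6 4
1 7 0
2 5 8

After move 3 (D):
3 6 4
1 7 8
2 5 0

After move 4 (R):
3 6 4
1 7 8
2 5 0

After move 5 (R):
3 6 4
1 7 8
2 5 0

After move 6 (R):
3 6 4
1 7 8
2 5 0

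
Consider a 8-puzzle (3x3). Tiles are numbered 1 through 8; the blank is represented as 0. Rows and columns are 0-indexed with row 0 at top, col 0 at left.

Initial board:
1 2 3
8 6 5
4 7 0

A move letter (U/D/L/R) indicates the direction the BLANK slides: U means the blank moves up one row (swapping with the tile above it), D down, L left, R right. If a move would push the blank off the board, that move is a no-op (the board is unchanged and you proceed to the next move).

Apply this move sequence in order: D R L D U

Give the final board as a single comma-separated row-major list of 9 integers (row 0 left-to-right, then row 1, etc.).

Answer: 1, 2, 3, 8, 0, 5, 4, 6, 7

Derivation:
After move 1 (D):
1 2 3
8 6 5
4 7 0

After move 2 (R):
1 2 3
8 6 5
4 7 0

After move 3 (L):
1 2 3
8 6 5
4 0 7

After move 4 (D):
1 2 3
8 6 5
4 0 7

After move 5 (U):
1 2 3
8 0 5
4 6 7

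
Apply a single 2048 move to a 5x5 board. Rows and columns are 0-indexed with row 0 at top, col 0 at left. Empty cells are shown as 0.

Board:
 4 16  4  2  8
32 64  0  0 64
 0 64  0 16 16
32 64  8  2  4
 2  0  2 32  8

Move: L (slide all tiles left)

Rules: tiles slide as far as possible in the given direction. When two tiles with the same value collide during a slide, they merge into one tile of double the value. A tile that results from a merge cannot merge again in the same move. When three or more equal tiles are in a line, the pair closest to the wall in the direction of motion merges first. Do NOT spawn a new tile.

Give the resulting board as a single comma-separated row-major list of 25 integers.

Answer: 4, 16, 4, 2, 8, 32, 128, 0, 0, 0, 64, 32, 0, 0, 0, 32, 64, 8, 2, 4, 4, 32, 8, 0, 0

Derivation:
Slide left:
row 0: [4, 16, 4, 2, 8] -> [4, 16, 4, 2, 8]
row 1: [32, 64, 0, 0, 64] -> [32, 128, 0, 0, 0]
row 2: [0, 64, 0, 16, 16] -> [64, 32, 0, 0, 0]
row 3: [32, 64, 8, 2, 4] -> [32, 64, 8, 2, 4]
row 4: [2, 0, 2, 32, 8] -> [4, 32, 8, 0, 0]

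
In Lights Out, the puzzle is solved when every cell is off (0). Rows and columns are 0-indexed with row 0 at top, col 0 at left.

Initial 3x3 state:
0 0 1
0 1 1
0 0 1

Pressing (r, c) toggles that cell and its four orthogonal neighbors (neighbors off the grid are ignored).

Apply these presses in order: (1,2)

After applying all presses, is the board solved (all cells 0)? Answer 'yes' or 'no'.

Answer: yes

Derivation:
After press 1 at (1,2):
0 0 0
0 0 0
0 0 0

Lights still on: 0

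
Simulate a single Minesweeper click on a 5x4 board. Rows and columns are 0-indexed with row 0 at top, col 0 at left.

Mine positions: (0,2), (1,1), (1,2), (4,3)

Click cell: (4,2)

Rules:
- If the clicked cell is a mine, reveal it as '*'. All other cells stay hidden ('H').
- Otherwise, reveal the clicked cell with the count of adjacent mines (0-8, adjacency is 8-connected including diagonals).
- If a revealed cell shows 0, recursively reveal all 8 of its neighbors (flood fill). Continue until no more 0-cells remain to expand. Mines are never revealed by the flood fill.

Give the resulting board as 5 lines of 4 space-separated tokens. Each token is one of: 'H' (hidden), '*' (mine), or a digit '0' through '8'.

H H H H
H H H H
H H H H
H H H H
H H 1 H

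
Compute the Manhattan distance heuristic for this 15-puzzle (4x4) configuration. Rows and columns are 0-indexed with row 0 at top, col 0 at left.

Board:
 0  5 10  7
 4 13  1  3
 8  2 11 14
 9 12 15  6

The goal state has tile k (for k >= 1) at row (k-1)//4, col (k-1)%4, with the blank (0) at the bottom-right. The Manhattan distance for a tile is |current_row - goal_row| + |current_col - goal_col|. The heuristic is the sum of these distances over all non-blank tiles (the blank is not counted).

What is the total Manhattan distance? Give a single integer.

Tile 5: (0,1)->(1,0) = 2
Tile 10: (0,2)->(2,1) = 3
Tile 7: (0,3)->(1,2) = 2
Tile 4: (1,0)->(0,3) = 4
Tile 13: (1,1)->(3,0) = 3
Tile 1: (1,2)->(0,0) = 3
Tile 3: (1,3)->(0,2) = 2
Tile 8: (2,0)->(1,3) = 4
Tile 2: (2,1)->(0,1) = 2
Tile 11: (2,2)->(2,2) = 0
Tile 14: (2,3)->(3,1) = 3
Tile 9: (3,0)->(2,0) = 1
Tile 12: (3,1)->(2,3) = 3
Tile 15: (3,2)->(3,2) = 0
Tile 6: (3,3)->(1,1) = 4
Sum: 2 + 3 + 2 + 4 + 3 + 3 + 2 + 4 + 2 + 0 + 3 + 1 + 3 + 0 + 4 = 36

Answer: 36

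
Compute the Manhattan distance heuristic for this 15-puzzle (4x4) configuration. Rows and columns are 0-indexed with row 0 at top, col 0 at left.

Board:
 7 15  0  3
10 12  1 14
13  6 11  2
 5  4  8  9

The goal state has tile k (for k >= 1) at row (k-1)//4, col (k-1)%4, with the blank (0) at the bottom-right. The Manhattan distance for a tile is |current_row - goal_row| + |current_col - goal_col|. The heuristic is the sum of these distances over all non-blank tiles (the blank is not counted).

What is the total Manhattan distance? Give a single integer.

Tile 7: at (0,0), goal (1,2), distance |0-1|+|0-2| = 3
Tile 15: at (0,1), goal (3,2), distance |0-3|+|1-2| = 4
Tile 3: at (0,3), goal (0,2), distance |0-0|+|3-2| = 1
Tile 10: at (1,0), goal (2,1), distance |1-2|+|0-1| = 2
Tile 12: at (1,1), goal (2,3), distance |1-2|+|1-3| = 3
Tile 1: at (1,2), goal (0,0), distance |1-0|+|2-0| = 3
Tile 14: at (1,3), goal (3,1), distance |1-3|+|3-1| = 4
Tile 13: at (2,0), goal (3,0), distance |2-3|+|0-0| = 1
Tile 6: at (2,1), goal (1,1), distance |2-1|+|1-1| = 1
Tile 11: at (2,2), goal (2,2), distance |2-2|+|2-2| = 0
Tile 2: at (2,3), goal (0,1), distance |2-0|+|3-1| = 4
Tile 5: at (3,0), goal (1,0), distance |3-1|+|0-0| = 2
Tile 4: at (3,1), goal (0,3), distance |3-0|+|1-3| = 5
Tile 8: at (3,2), goal (1,3), distance |3-1|+|2-3| = 3
Tile 9: at (3,3), goal (2,0), distance |3-2|+|3-0| = 4
Sum: 3 + 4 + 1 + 2 + 3 + 3 + 4 + 1 + 1 + 0 + 4 + 2 + 5 + 3 + 4 = 40

Answer: 40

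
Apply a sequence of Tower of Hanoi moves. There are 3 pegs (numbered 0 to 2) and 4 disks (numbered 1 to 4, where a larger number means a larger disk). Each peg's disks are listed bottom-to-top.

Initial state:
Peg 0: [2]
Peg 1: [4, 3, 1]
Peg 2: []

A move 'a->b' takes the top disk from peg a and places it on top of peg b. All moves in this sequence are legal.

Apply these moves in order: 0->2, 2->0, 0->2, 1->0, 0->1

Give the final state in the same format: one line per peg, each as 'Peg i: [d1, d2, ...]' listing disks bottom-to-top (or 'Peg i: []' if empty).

Answer: Peg 0: []
Peg 1: [4, 3, 1]
Peg 2: [2]

Derivation:
After move 1 (0->2):
Peg 0: []
Peg 1: [4, 3, 1]
Peg 2: [2]

After move 2 (2->0):
Peg 0: [2]
Peg 1: [4, 3, 1]
Peg 2: []

After move 3 (0->2):
Peg 0: []
Peg 1: [4, 3, 1]
Peg 2: [2]

After move 4 (1->0):
Peg 0: [1]
Peg 1: [4, 3]
Peg 2: [2]

After move 5 (0->1):
Peg 0: []
Peg 1: [4, 3, 1]
Peg 2: [2]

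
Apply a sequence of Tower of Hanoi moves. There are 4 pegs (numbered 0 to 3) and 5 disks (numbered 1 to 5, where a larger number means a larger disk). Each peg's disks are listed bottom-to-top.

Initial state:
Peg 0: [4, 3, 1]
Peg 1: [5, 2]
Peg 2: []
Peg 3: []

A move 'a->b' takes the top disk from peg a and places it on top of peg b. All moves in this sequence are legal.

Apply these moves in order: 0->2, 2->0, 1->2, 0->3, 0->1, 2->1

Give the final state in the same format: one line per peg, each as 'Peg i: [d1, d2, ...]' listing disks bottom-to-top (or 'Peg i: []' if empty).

Answer: Peg 0: [4]
Peg 1: [5, 3, 2]
Peg 2: []
Peg 3: [1]

Derivation:
After move 1 (0->2):
Peg 0: [4, 3]
Peg 1: [5, 2]
Peg 2: [1]
Peg 3: []

After move 2 (2->0):
Peg 0: [4, 3, 1]
Peg 1: [5, 2]
Peg 2: []
Peg 3: []

After move 3 (1->2):
Peg 0: [4, 3, 1]
Peg 1: [5]
Peg 2: [2]
Peg 3: []

After move 4 (0->3):
Peg 0: [4, 3]
Peg 1: [5]
Peg 2: [2]
Peg 3: [1]

After move 5 (0->1):
Peg 0: [4]
Peg 1: [5, 3]
Peg 2: [2]
Peg 3: [1]

After move 6 (2->1):
Peg 0: [4]
Peg 1: [5, 3, 2]
Peg 2: []
Peg 3: [1]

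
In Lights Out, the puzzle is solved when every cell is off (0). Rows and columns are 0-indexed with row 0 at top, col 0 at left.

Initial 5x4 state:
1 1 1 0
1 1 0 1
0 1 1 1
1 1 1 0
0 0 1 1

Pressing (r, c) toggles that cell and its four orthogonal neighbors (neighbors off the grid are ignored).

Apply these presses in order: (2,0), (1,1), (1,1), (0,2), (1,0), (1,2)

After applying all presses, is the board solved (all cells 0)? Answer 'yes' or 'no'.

Answer: no

Derivation:
After press 1 at (2,0):
1 1 1 0
0 1 0 1
1 0 1 1
0 1 1 0
0 0 1 1

After press 2 at (1,1):
1 0 1 0
1 0 1 1
1 1 1 1
0 1 1 0
0 0 1 1

After press 3 at (1,1):
1 1 1 0
0 1 0 1
1 0 1 1
0 1 1 0
0 0 1 1

After press 4 at (0,2):
1 0 0 1
0 1 1 1
1 0 1 1
0 1 1 0
0 0 1 1

After press 5 at (1,0):
0 0 0 1
1 0 1 1
0 0 1 1
0 1 1 0
0 0 1 1

After press 6 at (1,2):
0 0 1 1
1 1 0 0
0 0 0 1
0 1 1 0
0 0 1 1

Lights still on: 9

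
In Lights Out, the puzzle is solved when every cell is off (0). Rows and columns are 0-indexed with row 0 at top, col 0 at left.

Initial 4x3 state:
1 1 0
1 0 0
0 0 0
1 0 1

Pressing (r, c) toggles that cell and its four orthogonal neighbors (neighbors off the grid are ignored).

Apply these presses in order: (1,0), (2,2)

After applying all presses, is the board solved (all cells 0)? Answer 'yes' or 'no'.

After press 1 at (1,0):
0 1 0
0 1 0
1 0 0
1 0 1

After press 2 at (2,2):
0 1 0
0 1 1
1 1 1
1 0 0

Lights still on: 7

Answer: no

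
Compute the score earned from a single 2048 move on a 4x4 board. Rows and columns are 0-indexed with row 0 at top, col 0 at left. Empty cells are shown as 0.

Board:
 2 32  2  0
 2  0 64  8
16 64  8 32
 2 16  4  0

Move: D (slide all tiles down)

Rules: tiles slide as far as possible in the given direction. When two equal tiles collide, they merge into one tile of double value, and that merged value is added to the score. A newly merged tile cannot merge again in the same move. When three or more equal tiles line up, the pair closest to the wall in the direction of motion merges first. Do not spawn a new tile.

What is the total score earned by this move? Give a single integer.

Slide down:
col 0: [2, 2, 16, 2] -> [0, 4, 16, 2]  score +4 (running 4)
col 1: [32, 0, 64, 16] -> [0, 32, 64, 16]  score +0 (running 4)
col 2: [2, 64, 8, 4] -> [2, 64, 8, 4]  score +0 (running 4)
col 3: [0, 8, 32, 0] -> [0, 0, 8, 32]  score +0 (running 4)
Board after move:
 0  0  2  0
 4 32 64  0
16 64  8  8
 2 16  4 32

Answer: 4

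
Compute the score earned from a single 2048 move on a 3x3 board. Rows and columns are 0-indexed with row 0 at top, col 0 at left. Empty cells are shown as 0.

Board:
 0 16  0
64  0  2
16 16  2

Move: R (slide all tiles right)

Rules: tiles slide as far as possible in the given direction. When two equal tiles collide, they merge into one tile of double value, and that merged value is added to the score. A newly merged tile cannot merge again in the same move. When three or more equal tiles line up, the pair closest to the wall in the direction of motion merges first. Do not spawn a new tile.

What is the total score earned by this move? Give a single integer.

Answer: 32

Derivation:
Slide right:
row 0: [0, 16, 0] -> [0, 0, 16]  score +0 (running 0)
row 1: [64, 0, 2] -> [0, 64, 2]  score +0 (running 0)
row 2: [16, 16, 2] -> [0, 32, 2]  score +32 (running 32)
Board after move:
 0  0 16
 0 64  2
 0 32  2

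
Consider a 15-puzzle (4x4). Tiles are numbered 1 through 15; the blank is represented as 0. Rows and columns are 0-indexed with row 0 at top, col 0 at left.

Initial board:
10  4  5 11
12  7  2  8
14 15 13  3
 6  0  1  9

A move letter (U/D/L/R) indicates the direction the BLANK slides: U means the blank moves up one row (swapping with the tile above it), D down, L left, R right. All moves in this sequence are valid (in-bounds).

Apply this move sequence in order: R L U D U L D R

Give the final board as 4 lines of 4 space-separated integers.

After move 1 (R):
10  4  5 11
12  7  2  8
14 15 13  3
 6  1  0  9

After move 2 (L):
10  4  5 11
12  7  2  8
14 15 13  3
 6  0  1  9

After move 3 (U):
10  4  5 11
12  7  2  8
14  0 13  3
 6 15  1  9

After move 4 (D):
10  4  5 11
12  7  2  8
14 15 13  3
 6  0  1  9

After move 5 (U):
10  4  5 11
12  7  2  8
14  0 13  3
 6 15  1  9

After move 6 (L):
10  4  5 11
12  7  2  8
 0 14 13  3
 6 15  1  9

After move 7 (D):
10  4  5 11
12  7  2  8
 6 14 13  3
 0 15  1  9

After move 8 (R):
10  4  5 11
12  7  2  8
 6 14 13  3
15  0  1  9

Answer: 10  4  5 11
12  7  2  8
 6 14 13  3
15  0  1  9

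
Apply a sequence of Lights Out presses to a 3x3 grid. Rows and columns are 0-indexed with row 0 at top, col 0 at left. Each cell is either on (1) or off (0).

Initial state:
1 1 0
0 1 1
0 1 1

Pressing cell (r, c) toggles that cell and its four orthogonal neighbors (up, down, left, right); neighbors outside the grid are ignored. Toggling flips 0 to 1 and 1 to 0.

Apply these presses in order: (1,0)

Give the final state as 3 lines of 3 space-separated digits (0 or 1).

After press 1 at (1,0):
0 1 0
1 0 1
1 1 1

Answer: 0 1 0
1 0 1
1 1 1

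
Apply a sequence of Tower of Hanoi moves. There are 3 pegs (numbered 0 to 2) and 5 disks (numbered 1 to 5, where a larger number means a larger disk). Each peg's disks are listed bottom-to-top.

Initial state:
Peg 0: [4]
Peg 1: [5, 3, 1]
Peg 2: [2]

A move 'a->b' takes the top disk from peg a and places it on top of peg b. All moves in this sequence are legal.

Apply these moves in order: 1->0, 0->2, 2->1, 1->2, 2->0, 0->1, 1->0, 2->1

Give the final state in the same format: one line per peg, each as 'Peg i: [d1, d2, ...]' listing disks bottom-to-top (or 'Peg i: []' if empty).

Answer: Peg 0: [4, 1]
Peg 1: [5, 3, 2]
Peg 2: []

Derivation:
After move 1 (1->0):
Peg 0: [4, 1]
Peg 1: [5, 3]
Peg 2: [2]

After move 2 (0->2):
Peg 0: [4]
Peg 1: [5, 3]
Peg 2: [2, 1]

After move 3 (2->1):
Peg 0: [4]
Peg 1: [5, 3, 1]
Peg 2: [2]

After move 4 (1->2):
Peg 0: [4]
Peg 1: [5, 3]
Peg 2: [2, 1]

After move 5 (2->0):
Peg 0: [4, 1]
Peg 1: [5, 3]
Peg 2: [2]

After move 6 (0->1):
Peg 0: [4]
Peg 1: [5, 3, 1]
Peg 2: [2]

After move 7 (1->0):
Peg 0: [4, 1]
Peg 1: [5, 3]
Peg 2: [2]

After move 8 (2->1):
Peg 0: [4, 1]
Peg 1: [5, 3, 2]
Peg 2: []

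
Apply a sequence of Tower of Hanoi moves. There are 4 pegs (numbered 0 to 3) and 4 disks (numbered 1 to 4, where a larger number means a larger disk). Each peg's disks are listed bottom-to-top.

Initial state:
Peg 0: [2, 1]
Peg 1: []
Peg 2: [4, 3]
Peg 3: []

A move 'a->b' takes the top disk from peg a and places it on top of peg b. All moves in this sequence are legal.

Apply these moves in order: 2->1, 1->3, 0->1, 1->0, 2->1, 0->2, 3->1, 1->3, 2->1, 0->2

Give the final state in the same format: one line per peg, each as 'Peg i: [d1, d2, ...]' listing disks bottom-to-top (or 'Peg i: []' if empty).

After move 1 (2->1):
Peg 0: [2, 1]
Peg 1: [3]
Peg 2: [4]
Peg 3: []

After move 2 (1->3):
Peg 0: [2, 1]
Peg 1: []
Peg 2: [4]
Peg 3: [3]

After move 3 (0->1):
Peg 0: [2]
Peg 1: [1]
Peg 2: [4]
Peg 3: [3]

After move 4 (1->0):
Peg 0: [2, 1]
Peg 1: []
Peg 2: [4]
Peg 3: [3]

After move 5 (2->1):
Peg 0: [2, 1]
Peg 1: [4]
Peg 2: []
Peg 3: [3]

After move 6 (0->2):
Peg 0: [2]
Peg 1: [4]
Peg 2: [1]
Peg 3: [3]

After move 7 (3->1):
Peg 0: [2]
Peg 1: [4, 3]
Peg 2: [1]
Peg 3: []

After move 8 (1->3):
Peg 0: [2]
Peg 1: [4]
Peg 2: [1]
Peg 3: [3]

After move 9 (2->1):
Peg 0: [2]
Peg 1: [4, 1]
Peg 2: []
Peg 3: [3]

After move 10 (0->2):
Peg 0: []
Peg 1: [4, 1]
Peg 2: [2]
Peg 3: [3]

Answer: Peg 0: []
Peg 1: [4, 1]
Peg 2: [2]
Peg 3: [3]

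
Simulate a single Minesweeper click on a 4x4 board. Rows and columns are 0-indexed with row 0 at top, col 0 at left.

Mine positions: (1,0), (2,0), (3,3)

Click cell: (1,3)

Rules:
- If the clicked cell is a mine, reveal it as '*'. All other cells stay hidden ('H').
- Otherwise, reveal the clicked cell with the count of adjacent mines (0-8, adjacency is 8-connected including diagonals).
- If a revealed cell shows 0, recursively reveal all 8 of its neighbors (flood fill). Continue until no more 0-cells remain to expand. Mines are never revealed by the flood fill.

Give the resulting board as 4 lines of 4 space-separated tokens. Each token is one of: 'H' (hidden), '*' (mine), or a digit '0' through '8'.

H 1 0 0
H 2 0 0
H 2 1 1
H H H H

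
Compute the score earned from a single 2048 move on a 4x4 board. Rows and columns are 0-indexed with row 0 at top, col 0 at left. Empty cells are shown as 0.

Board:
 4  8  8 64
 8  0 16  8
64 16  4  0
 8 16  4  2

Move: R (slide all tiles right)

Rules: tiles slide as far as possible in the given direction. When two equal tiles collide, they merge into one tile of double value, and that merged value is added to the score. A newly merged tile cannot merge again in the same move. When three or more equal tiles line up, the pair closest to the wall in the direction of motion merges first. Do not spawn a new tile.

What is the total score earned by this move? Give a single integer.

Answer: 16

Derivation:
Slide right:
row 0: [4, 8, 8, 64] -> [0, 4, 16, 64]  score +16 (running 16)
row 1: [8, 0, 16, 8] -> [0, 8, 16, 8]  score +0 (running 16)
row 2: [64, 16, 4, 0] -> [0, 64, 16, 4]  score +0 (running 16)
row 3: [8, 16, 4, 2] -> [8, 16, 4, 2]  score +0 (running 16)
Board after move:
 0  4 16 64
 0  8 16  8
 0 64 16  4
 8 16  4  2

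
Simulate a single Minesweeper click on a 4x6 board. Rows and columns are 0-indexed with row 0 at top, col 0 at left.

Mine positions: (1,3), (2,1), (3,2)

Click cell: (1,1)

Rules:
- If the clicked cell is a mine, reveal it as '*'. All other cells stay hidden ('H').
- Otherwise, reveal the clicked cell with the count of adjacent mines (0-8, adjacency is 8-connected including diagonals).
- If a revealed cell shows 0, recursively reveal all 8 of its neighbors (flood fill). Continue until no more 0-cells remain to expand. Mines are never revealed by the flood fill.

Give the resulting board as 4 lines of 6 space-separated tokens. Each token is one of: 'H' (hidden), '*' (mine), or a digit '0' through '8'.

H H H H H H
H 1 H H H H
H H H H H H
H H H H H H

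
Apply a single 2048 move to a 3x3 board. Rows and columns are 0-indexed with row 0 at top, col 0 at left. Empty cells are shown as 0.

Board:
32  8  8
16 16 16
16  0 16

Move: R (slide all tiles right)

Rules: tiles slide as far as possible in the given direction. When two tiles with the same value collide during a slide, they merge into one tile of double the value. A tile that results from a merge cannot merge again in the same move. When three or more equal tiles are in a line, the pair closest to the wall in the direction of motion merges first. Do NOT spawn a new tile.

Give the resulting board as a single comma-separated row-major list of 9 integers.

Slide right:
row 0: [32, 8, 8] -> [0, 32, 16]
row 1: [16, 16, 16] -> [0, 16, 32]
row 2: [16, 0, 16] -> [0, 0, 32]

Answer: 0, 32, 16, 0, 16, 32, 0, 0, 32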